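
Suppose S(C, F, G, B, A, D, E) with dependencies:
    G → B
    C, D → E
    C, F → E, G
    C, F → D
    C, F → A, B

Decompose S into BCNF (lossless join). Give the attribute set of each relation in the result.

{A, C, D, F, G}; {B, G}; {C, D, E}

Candidate key of the original relation: {C, F}.
Within {A, B, C, D, E, F, G}: {G}⁺ ∩ {A, B, C, D, E, F, G} = {B, G}, not the whole set, so G → B violates BCNF; decompose into {B, G} and {A, C, D, E, F, G}.
{B, G} has no BCNF violation.
Within {A, C, D, E, F, G}: {C, D}⁺ ∩ {A, C, D, E, F, G} = {C, D, E}, not the whole set, so C, D → E violates BCNF; decompose into {C, D, E} and {A, C, D, F, G}.
{C, D, E} has no BCNF violation.
{A, C, D, F, G} has no BCNF violation.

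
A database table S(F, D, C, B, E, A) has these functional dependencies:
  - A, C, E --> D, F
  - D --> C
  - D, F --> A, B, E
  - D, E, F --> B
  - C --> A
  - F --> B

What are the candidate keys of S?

{C, E} is a candidate key since {C, E}⁺ = {A, B, C, D, E, F} covers every attribute.
{D, E} is a candidate key since {D, E}⁺ = {A, B, C, D, E, F} covers every attribute.
{D, F} is a candidate key since {D, F}⁺ = {A, B, C, D, E, F} covers every attribute.
These are minimal and exhaustive — every other superkey contains one of them.

{C, E}, {D, E}, {D, F}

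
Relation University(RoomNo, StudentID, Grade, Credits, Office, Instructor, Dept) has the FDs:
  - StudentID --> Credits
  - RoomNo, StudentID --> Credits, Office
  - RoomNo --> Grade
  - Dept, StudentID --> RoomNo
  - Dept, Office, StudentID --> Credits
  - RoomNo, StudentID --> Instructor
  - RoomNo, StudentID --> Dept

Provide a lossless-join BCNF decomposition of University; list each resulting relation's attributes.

Candidate keys of the original relation: {Dept, StudentID}, {RoomNo, StudentID}.
Within {Credits, Dept, Grade, Instructor, Office, RoomNo, StudentID}: {StudentID}⁺ ∩ {Credits, Dept, Grade, Instructor, Office, RoomNo, StudentID} = {Credits, StudentID}, not the whole set, so StudentID --> Credits violates BCNF; decompose into {Credits, StudentID} and {Dept, Grade, Instructor, Office, RoomNo, StudentID}.
{Credits, StudentID}: every determinant is a superkey — BCNF.
Within {Dept, Grade, Instructor, Office, RoomNo, StudentID}: {RoomNo}⁺ ∩ {Dept, Grade, Instructor, Office, RoomNo, StudentID} = {Grade, RoomNo}, not the whole set, so RoomNo --> Grade violates BCNF; decompose into {Grade, RoomNo} and {Dept, Instructor, Office, RoomNo, StudentID}.
{Grade, RoomNo}: every determinant is a superkey — BCNF.
{Dept, Instructor, Office, RoomNo, StudentID}: every determinant is a superkey — BCNF.

{Credits, StudentID}; {Dept, Instructor, Office, RoomNo, StudentID}; {Grade, RoomNo}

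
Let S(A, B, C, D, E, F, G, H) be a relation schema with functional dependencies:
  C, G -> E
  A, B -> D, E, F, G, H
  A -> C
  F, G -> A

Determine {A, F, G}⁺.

Start with {A, F, G}.
A -> C applies; add {C} → now {A, C, F, G}.
C, G -> E applies; add {E} → now {A, C, E, F, G}.
No further FD applies.

{A, C, E, F, G}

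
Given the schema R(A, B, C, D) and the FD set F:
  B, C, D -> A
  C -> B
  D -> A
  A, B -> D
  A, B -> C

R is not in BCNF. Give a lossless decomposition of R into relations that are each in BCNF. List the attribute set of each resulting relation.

{A, D}; {B, C}; {C, D}

Candidate keys of the original relation: {A, B}, {A, C}, {B, D}, {C, D}.
In {A, B, C, D}, {C} is not a superkey ({C}⁺ restricted to this set is {B, C}), so split on C -> B into {B, C} and {A, C, D}.
{B, C}: every determinant is a superkey — BCNF.
In {A, C, D}, {D} is not a superkey ({D}⁺ restricted to this set is {A, D}), so split on D -> A into {A, D} and {C, D}.
{A, D}: every determinant is a superkey — BCNF.
{C, D}: every determinant is a superkey — BCNF.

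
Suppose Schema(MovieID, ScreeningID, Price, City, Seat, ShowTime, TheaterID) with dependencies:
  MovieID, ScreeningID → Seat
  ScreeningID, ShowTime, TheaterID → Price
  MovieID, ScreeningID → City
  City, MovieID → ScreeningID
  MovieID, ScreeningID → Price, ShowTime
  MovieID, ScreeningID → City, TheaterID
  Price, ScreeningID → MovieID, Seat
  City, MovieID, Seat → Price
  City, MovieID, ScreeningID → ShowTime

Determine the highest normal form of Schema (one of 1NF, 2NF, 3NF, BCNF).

Candidate keys: {City, MovieID}, {MovieID, ScreeningID}, {Price, ScreeningID}, {ScreeningID, ShowTime, TheaterID}. Prime attributes: {City, MovieID, Price, ScreeningID, ShowTime, TheaterID}.
The left-hand side of every FD is a superkey, so BCNF is satisfied.

BCNF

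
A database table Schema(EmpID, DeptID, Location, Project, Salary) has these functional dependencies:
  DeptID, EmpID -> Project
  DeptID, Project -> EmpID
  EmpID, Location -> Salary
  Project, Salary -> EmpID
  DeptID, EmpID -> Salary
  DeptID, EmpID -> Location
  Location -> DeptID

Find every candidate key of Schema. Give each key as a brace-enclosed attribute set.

Closure of {DeptID, EmpID} is {DeptID, EmpID, Location, Project, Salary}, the whole schema; {DeptID, EmpID} is a candidate key.
Closure of {DeptID, Project} is {DeptID, EmpID, Location, Project, Salary}, the whole schema; {DeptID, Project} is a candidate key.
Closure of {EmpID, Location} is {DeptID, EmpID, Location, Project, Salary}, the whole schema; {EmpID, Location} is a candidate key.
Closure of {Location, Project} is {DeptID, EmpID, Location, Project, Salary}, the whole schema; {Location, Project} is a candidate key.
These are minimal and exhaustive — every other superkey contains one of them.

{DeptID, EmpID}, {DeptID, Project}, {EmpID, Location}, {Location, Project}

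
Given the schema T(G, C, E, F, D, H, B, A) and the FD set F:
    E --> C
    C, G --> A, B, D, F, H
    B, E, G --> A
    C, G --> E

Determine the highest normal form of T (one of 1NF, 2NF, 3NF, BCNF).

3NF

Candidate keys: {C, G}, {E, G}. Prime attributes: {C, E, G}.
For E --> C we have {E}⁺ = {C, E}; {E} is not a superkey, so BCNF fails.
But every attribute on its right side ({C}) is prime, and the same holds for every other non-superkey FD, so 3NF still holds.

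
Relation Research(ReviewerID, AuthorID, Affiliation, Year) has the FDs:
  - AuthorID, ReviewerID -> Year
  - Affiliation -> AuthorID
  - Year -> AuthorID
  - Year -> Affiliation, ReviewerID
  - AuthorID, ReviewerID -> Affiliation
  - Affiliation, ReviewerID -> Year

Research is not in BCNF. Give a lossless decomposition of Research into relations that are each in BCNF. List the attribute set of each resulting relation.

{Affiliation, AuthorID}; {Affiliation, ReviewerID, Year}

Candidate keys of the original relation: {Affiliation, ReviewerID}, {AuthorID, ReviewerID}, {Year}.
In {Affiliation, AuthorID, ReviewerID, Year}, {Affiliation} is not a superkey ({Affiliation}⁺ restricted to this set is {Affiliation, AuthorID}), so split on Affiliation -> AuthorID into {Affiliation, AuthorID} and {Affiliation, ReviewerID, Year}.
{Affiliation, AuthorID}: every determinant is a superkey — BCNF.
{Affiliation, ReviewerID, Year}: every determinant is a superkey — BCNF.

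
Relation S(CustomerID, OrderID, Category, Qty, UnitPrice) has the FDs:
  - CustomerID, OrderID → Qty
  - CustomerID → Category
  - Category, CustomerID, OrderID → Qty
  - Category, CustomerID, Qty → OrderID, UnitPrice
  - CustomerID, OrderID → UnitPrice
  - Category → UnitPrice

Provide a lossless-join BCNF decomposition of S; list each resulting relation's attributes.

{Category, CustomerID}; {Category, UnitPrice}; {CustomerID, OrderID, Qty}

Candidate keys of the original relation: {CustomerID, OrderID}, {CustomerID, Qty}.
Within {Category, CustomerID, OrderID, Qty, UnitPrice}: {CustomerID}⁺ ∩ {Category, CustomerID, OrderID, Qty, UnitPrice} = {Category, CustomerID, UnitPrice}, not the whole set, so CustomerID → Category, UnitPrice violates BCNF; decompose into {Category, CustomerID, UnitPrice} and {CustomerID, OrderID, Qty}.
Within {Category, CustomerID, UnitPrice}: {Category}⁺ ∩ {Category, CustomerID, UnitPrice} = {Category, UnitPrice}, not the whole set, so Category → UnitPrice violates BCNF; decompose into {Category, UnitPrice} and {Category, CustomerID}.
{Category, UnitPrice} has no BCNF violation.
{Category, CustomerID} has no BCNF violation.
{CustomerID, OrderID, Qty} has no BCNF violation.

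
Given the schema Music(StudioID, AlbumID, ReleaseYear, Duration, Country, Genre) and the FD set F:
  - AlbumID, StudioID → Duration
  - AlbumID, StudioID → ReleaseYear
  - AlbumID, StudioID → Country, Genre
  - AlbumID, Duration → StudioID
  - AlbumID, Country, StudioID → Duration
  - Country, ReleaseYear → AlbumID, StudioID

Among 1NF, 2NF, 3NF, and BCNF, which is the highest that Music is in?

Candidate keys: {AlbumID, Duration}, {AlbumID, StudioID}, {Country, ReleaseYear}. Prime attributes: {AlbumID, Country, Duration, ReleaseYear, StudioID}.
Each dependency's left side is a superkey — BCNF holds.

BCNF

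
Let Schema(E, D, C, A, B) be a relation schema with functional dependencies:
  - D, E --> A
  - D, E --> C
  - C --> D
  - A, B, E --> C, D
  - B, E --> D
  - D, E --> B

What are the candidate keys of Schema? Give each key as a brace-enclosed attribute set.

No FD produces {E}, so it must be in every candidate key.
{B, E}⁺ = {A, B, C, D, E} — all of the relation — so {B, E} is a candidate key.
{C, E}⁺ = {A, B, C, D, E} — all of the relation — so {C, E} is a candidate key.
{D, E}⁺ = {A, B, C, D, E} — all of the relation — so {D, E} is a candidate key.
These are minimal and exhaustive — every other superkey contains one of them.

{B, E}, {C, E}, {D, E}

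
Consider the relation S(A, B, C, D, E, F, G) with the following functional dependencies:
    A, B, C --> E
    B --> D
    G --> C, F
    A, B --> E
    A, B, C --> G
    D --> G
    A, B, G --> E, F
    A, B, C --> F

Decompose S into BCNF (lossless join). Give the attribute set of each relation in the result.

{A, B, E}; {B, D}; {C, F, G}; {D, G}

Candidate key of the original relation: {A, B}.
{A, B, C, D, E, F, G}: {B} determines {B, C, D, F, G} here but is not a superkey — split on B --> C, D, F, G, giving {B, C, D, F, G} and {A, B, E}.
{B, C, D, F, G}: {G} determines {C, F, G} here but is not a superkey — split on G --> C, F, giving {C, F, G} and {B, D, G}.
{C, F, G}: every determinant is a superkey — BCNF.
{B, D, G}: {D} determines {D, G} here but is not a superkey — split on D --> G, giving {D, G} and {B, D}.
{D, G}: every determinant is a superkey — BCNF.
{B, D}: every determinant is a superkey — BCNF.
{A, B, E}: every determinant is a superkey — BCNF.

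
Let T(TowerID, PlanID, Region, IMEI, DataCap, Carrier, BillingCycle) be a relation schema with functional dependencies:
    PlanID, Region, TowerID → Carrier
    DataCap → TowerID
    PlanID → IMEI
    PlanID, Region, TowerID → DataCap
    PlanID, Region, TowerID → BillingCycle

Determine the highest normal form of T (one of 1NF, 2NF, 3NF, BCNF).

Candidate keys: {DataCap, PlanID, Region}, {PlanID, Region, TowerID}. Prime attributes: {DataCap, PlanID, Region, TowerID}.
DataCap → TowerID breaks BCNF: {DataCap}⁺ = {DataCap, TowerID}, so {DataCap} is not a superkey.
PlanID → IMEI has non-prime {IMEI} on the right and a non-superkey on the left, so 3NF fails.
The proper key subset {PlanID} of {DataCap, PlanID, Region} determines non-prime {IMEI}, so the relation is not even in 2NF.

1NF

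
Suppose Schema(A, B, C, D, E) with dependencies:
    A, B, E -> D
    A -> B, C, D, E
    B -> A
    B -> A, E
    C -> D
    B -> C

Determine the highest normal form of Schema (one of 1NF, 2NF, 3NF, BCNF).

2NF

Candidate keys: {A}, {B}. Prime attributes: {A, B}.
C -> D: {C}⁺ = {C, D}, which is not all of the attributes, so the left side is not a superkey — BCNF is violated.
C -> D determines the non-prime attribute {D} from a non-superkey — 3NF is violated.
With only single-attribute keys there can be no partial dependency, so 2NF holds.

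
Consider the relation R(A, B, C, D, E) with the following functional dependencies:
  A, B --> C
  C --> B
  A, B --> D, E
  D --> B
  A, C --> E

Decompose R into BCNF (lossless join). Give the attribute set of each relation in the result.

{A, C, D, E}; {B, C}

Candidate keys of the original relation: {A, B}, {A, C}, {A, D}.
{A, B, C, D, E}: {C} determines {B, C} here but is not a superkey — split on C --> B, giving {B, C} and {A, C, D, E}.
{B, C} has no BCNF violation.
{A, C, D, E} has no BCNF violation.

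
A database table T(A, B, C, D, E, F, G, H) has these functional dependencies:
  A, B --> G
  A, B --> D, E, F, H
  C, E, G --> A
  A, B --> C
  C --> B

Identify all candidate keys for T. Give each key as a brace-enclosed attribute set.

{A, B} is a candidate key since {A, B}⁺ = {A, B, C, D, E, F, G, H} covers every attribute.
{A, C} is a candidate key since {A, C}⁺ = {A, B, C, D, E, F, G, H} covers every attribute.
{C, E, G} is a candidate key since {C, E, G}⁺ = {A, B, C, D, E, F, G, H} covers every attribute.
Any other superkey properly contains one of these, so there are no further candidate keys.

{A, B}, {A, C}, {C, E, G}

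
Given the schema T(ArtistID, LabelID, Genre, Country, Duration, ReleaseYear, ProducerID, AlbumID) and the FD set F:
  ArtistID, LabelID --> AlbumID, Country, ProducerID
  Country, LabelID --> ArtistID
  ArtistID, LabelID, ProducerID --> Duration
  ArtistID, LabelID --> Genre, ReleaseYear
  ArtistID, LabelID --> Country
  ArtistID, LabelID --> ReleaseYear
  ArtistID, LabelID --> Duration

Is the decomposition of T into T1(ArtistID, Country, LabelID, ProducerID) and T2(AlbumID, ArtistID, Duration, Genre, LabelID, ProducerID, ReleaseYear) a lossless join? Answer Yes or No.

Yes

The shared attributes are {ArtistID, LabelID, ProducerID} and {ArtistID, LabelID, ProducerID}⁺ = {AlbumID, ArtistID, Country, Duration, Genre, LabelID, ProducerID, ReleaseYear}.
T1 is contained in that closure, so T1 ∩ T2 --> T1 holds and the join is lossless.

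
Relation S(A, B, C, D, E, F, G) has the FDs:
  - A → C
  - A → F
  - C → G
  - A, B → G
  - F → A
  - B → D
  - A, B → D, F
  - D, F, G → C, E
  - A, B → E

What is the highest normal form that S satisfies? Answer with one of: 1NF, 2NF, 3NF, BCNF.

1NF

Candidate keys: {A, B}, {B, F}. Prime attributes: {A, B, F}.
For A → C we have {A}⁺ = {A, C, F, G}; {A} is not a superkey, so BCNF fails.
Because {C} is non-prime and the left side of A → C is not a superkey, the relation is not in 3NF.
{A} is a proper subset of the key {A, B}, and {A}⁺ contains the non-prime attributes {C, G} — a partial dependency, so 2NF is violated.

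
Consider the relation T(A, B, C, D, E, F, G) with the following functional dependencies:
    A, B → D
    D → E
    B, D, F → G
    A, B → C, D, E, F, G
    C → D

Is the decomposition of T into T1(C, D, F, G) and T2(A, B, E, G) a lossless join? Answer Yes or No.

No

The shared attributes are {G} and {G}⁺ = {G}.
T1 ⊄ {G} and T2 ⊄ {G}, so the split is lossy.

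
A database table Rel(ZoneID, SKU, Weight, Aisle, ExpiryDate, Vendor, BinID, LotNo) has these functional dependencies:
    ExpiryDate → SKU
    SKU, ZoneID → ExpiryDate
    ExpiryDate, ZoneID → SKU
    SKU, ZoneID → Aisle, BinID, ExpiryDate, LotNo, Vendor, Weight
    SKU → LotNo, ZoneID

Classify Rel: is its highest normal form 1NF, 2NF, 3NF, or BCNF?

BCNF

Candidate keys: {ExpiryDate}, {SKU}. Prime attributes: {ExpiryDate, SKU}.
Each dependency's left side is a superkey — BCNF holds.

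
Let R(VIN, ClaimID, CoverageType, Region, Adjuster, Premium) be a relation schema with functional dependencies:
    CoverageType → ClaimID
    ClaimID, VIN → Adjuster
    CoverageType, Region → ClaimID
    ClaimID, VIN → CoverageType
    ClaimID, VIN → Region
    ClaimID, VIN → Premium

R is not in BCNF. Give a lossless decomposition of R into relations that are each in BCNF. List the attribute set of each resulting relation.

Candidate keys of the original relation: {ClaimID, VIN}, {CoverageType, VIN}.
{Adjuster, ClaimID, CoverageType, Premium, Region, VIN}: {CoverageType} determines {ClaimID, CoverageType} here but is not a superkey — split on CoverageType → ClaimID, giving {ClaimID, CoverageType} and {Adjuster, CoverageType, Premium, Region, VIN}.
{ClaimID, CoverageType} is in BCNF.
{Adjuster, CoverageType, Premium, Region, VIN} is in BCNF.

{Adjuster, CoverageType, Premium, Region, VIN}; {ClaimID, CoverageType}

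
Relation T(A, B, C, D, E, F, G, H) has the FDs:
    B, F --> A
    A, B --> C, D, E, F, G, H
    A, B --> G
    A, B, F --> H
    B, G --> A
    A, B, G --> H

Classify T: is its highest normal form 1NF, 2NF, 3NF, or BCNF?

BCNF

Candidate keys: {A, B}, {B, F}, {B, G}. Prime attributes: {A, B, F, G}.
The left-hand side of every FD is a superkey, so BCNF is satisfied.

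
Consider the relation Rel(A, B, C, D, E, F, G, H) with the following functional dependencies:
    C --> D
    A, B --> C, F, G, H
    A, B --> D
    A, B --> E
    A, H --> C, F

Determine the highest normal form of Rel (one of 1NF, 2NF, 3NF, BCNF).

Candidate key: {A, B}. Prime attributes: {A, B}.
C --> D breaks BCNF: {C}⁺ = {C, D}, so {C} is not a superkey.
Because {D} is non-prime and the left side of C --> D is not a superkey, the relation is not in 3NF.
No non-prime attribute depends on a proper subset of any candidate key, so 2NF holds.

2NF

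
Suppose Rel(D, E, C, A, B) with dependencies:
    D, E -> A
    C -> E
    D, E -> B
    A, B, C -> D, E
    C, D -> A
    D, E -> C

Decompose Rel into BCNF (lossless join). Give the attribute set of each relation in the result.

{A, B, C, D}; {C, E}

Candidate keys of the original relation: {A, B, C}, {C, D}, {D, E}.
In {A, B, C, D, E}, {C} is not a superkey ({C}⁺ restricted to this set is {C, E}), so split on C -> E into {C, E} and {A, B, C, D}.
{C, E} has no BCNF violation.
{A, B, C, D} has no BCNF violation.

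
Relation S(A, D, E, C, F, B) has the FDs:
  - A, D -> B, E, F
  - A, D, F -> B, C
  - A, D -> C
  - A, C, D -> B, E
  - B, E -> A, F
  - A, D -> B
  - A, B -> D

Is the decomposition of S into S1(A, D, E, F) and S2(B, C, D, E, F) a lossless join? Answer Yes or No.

Common attributes: {D, E, F}; their closure is {D, E, F}.
S1 ⊄ {D, E, F} and S2 ⊄ {D, E, F}, so the split is lossy.

No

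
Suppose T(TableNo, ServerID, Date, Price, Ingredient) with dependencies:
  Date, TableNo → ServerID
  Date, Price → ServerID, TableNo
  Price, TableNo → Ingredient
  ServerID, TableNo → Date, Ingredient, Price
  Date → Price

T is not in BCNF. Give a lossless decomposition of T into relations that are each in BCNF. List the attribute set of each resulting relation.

{Date, Price, ServerID, TableNo}; {Ingredient, Price, TableNo}

Candidate keys of the original relation: {Date}, {ServerID, TableNo}.
{Date, Ingredient, Price, ServerID, TableNo}: {Price, TableNo} determines {Ingredient, Price, TableNo} here but is not a superkey — split on Price, TableNo → Ingredient, giving {Ingredient, Price, TableNo} and {Date, Price, ServerID, TableNo}.
{Ingredient, Price, TableNo} is in BCNF.
{Date, Price, ServerID, TableNo} is in BCNF.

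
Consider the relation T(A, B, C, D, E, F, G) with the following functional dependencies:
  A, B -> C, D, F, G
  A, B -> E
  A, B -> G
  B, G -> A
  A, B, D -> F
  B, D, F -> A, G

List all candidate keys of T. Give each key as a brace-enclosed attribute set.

{A, B}, {B, D, F}, {B, G}

No FD produces {B}, so it must be in every candidate key.
{A, B}⁺ = {A, B, C, D, E, F, G}, which is every attribute, so {A, B} is a candidate key.
{B, G}⁺ = {A, B, C, D, E, F, G}, which is every attribute, so {B, G} is a candidate key.
{B, D, F}⁺ = {A, B, C, D, E, F, G}, which is every attribute, so {B, D, F} is a candidate key.
No proper subset of any of these is a key, and no other minimal superkey exists.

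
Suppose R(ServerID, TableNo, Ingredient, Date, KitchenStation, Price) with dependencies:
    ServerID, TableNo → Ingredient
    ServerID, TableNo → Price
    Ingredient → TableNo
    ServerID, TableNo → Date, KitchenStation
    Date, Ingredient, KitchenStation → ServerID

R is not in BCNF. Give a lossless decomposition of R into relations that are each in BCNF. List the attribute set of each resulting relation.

{Date, Ingredient, KitchenStation, Price, ServerID}; {Ingredient, TableNo}

Candidate keys of the original relation: {Date, Ingredient, KitchenStation}, {Ingredient, ServerID}, {ServerID, TableNo}.
Within {Date, Ingredient, KitchenStation, Price, ServerID, TableNo}: {Ingredient}⁺ ∩ {Date, Ingredient, KitchenStation, Price, ServerID, TableNo} = {Ingredient, TableNo}, not the whole set, so Ingredient → TableNo violates BCNF; decompose into {Ingredient, TableNo} and {Date, Ingredient, KitchenStation, Price, ServerID}.
{Ingredient, TableNo} has no BCNF violation.
{Date, Ingredient, KitchenStation, Price, ServerID} has no BCNF violation.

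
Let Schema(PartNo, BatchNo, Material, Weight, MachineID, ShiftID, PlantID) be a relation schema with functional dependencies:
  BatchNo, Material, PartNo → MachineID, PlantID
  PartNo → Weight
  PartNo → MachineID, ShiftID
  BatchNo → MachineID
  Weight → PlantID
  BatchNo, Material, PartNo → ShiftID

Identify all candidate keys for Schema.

{BatchNo, Material, PartNo}

No FD produces {BatchNo, Material, PartNo}, so they must be in every candidate key.
{BatchNo, Material, PartNo}⁺ = {BatchNo, MachineID, Material, PartNo, PlantID, ShiftID, Weight}, which is every attribute, so {BatchNo, Material, PartNo} is a candidate key.
No smaller or unrelated set reaches every attribute, so there are no other keys.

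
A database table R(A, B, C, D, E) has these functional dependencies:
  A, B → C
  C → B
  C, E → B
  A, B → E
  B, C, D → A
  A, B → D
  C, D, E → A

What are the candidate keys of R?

Closure of {A, B} is {A, B, C, D, E}, the whole schema; {A, B} is a candidate key.
Closure of {A, C} is {A, B, C, D, E}, the whole schema; {A, C} is a candidate key.
Closure of {C, D} is {A, B, C, D, E}, the whole schema; {C, D} is a candidate key.
No proper subset of any of these is a key, and no other minimal superkey exists.

{A, B}, {A, C}, {C, D}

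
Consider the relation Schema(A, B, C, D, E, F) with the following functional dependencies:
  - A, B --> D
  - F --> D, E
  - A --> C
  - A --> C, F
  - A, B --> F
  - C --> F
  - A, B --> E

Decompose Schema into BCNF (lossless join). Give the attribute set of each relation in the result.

Candidate key of the original relation: {A, B}.
In {A, B, C, D, E, F}, {F} is not a superkey ({F}⁺ restricted to this set is {D, E, F}), so split on F --> D, E into {D, E, F} and {A, B, C, F}.
{D, E, F}: every determinant is a superkey — BCNF.
In {A, B, C, F}, {A} is not a superkey ({A}⁺ restricted to this set is {A, C, F}), so split on A --> C, F into {A, C, F} and {A, B}.
In {A, C, F}, {C} is not a superkey ({C}⁺ restricted to this set is {C, F}), so split on C --> F into {C, F} and {A, C}.
{C, F}: every determinant is a superkey — BCNF.
{A, C}: every determinant is a superkey — BCNF.
{A, B}: every determinant is a superkey — BCNF.

{A, B}; {A, C}; {C, F}; {D, E, F}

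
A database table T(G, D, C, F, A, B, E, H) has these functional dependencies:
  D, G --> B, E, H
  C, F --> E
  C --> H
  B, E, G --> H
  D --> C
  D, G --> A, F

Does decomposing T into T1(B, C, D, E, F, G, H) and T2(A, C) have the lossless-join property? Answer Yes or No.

Common attributes: {C}; their closure is {C, H}.
T1 ⊄ {C, H} and T2 ⊄ {C, H}, so the split is lossy.

No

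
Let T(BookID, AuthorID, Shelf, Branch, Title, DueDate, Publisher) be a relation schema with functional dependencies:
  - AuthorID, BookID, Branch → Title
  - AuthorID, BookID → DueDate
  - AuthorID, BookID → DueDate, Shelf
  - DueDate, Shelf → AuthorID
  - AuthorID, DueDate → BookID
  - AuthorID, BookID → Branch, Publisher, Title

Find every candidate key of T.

{AuthorID, BookID}, {AuthorID, DueDate}, {DueDate, Shelf}

Closure of {AuthorID, BookID} is {AuthorID, BookID, Branch, DueDate, Publisher, Shelf, Title}, the whole schema; {AuthorID, BookID} is a candidate key.
Closure of {AuthorID, DueDate} is {AuthorID, BookID, Branch, DueDate, Publisher, Shelf, Title}, the whole schema; {AuthorID, DueDate} is a candidate key.
Closure of {DueDate, Shelf} is {AuthorID, BookID, Branch, DueDate, Publisher, Shelf, Title}, the whole schema; {DueDate, Shelf} is a candidate key.
These are minimal and exhaustive — every other superkey contains one of them.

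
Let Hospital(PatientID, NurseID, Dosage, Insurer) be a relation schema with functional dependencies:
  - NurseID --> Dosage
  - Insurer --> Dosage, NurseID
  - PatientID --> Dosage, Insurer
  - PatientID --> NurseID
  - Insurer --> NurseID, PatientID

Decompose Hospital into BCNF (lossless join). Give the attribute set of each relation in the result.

{Dosage, NurseID}; {Insurer, NurseID, PatientID}

Candidate keys of the original relation: {Insurer}, {PatientID}.
Within {Dosage, Insurer, NurseID, PatientID}: {NurseID}⁺ ∩ {Dosage, Insurer, NurseID, PatientID} = {Dosage, NurseID}, not the whole set, so NurseID --> Dosage violates BCNF; decompose into {Dosage, NurseID} and {Insurer, NurseID, PatientID}.
{Dosage, NurseID} has no BCNF violation.
{Insurer, NurseID, PatientID} has no BCNF violation.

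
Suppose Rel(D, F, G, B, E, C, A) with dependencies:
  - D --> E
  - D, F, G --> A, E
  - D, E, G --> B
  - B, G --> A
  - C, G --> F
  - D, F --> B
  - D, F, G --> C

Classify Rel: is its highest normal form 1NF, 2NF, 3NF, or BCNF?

Candidate keys: {C, D, G}, {D, F, G}. Prime attributes: {C, D, F, G}.
D --> E: {D}⁺ = {D, E}, which is not all of the attributes, so the left side is not a superkey — BCNF is violated.
D --> E determines the non-prime attribute {E} from a non-superkey — 3NF is violated.
{D} is a proper subset of the key {C, D, G}, and {D}⁺ contains the non-prime attribute {E} — a partial dependency, so 2NF is violated.

1NF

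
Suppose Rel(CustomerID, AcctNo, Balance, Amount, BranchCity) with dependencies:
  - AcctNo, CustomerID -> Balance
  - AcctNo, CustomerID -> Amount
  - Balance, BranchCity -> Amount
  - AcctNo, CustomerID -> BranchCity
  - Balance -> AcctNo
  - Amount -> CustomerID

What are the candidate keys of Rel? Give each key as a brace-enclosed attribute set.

{AcctNo, Amount}, {AcctNo, CustomerID}, {Amount, Balance}, {Balance, BranchCity}, {Balance, CustomerID}

Closure of {AcctNo, Amount} is {AcctNo, Amount, Balance, BranchCity, CustomerID}, the whole schema; {AcctNo, Amount} is a candidate key.
Closure of {AcctNo, CustomerID} is {AcctNo, Amount, Balance, BranchCity, CustomerID}, the whole schema; {AcctNo, CustomerID} is a candidate key.
Closure of {Amount, Balance} is {AcctNo, Amount, Balance, BranchCity, CustomerID}, the whole schema; {Amount, Balance} is a candidate key.
Closure of {Balance, BranchCity} is {AcctNo, Amount, Balance, BranchCity, CustomerID}, the whole schema; {Balance, BranchCity} is a candidate key.
Closure of {Balance, CustomerID} is {AcctNo, Amount, Balance, BranchCity, CustomerID}, the whole schema; {Balance, CustomerID} is a candidate key.
No proper subset of any of these is a key, and no other minimal superkey exists.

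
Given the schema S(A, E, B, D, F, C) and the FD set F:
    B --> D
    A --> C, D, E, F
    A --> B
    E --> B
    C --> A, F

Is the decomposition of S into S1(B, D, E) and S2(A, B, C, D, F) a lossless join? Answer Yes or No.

Common attributes: {B, D}; their closure is {B, D}.
The closure covers neither S1 nor S2 entirely; the join is not lossless.

No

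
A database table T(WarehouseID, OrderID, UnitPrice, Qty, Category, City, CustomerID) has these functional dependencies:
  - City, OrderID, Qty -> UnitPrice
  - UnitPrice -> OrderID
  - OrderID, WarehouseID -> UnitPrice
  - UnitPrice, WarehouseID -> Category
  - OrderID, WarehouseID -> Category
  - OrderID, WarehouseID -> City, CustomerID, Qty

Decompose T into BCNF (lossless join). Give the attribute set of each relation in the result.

Candidate keys of the original relation: {OrderID, WarehouseID}, {UnitPrice, WarehouseID}.
Within {Category, City, CustomerID, OrderID, Qty, UnitPrice, WarehouseID}: {City, OrderID, Qty}⁺ ∩ {Category, City, CustomerID, OrderID, Qty, UnitPrice, WarehouseID} = {City, OrderID, Qty, UnitPrice}, not the whole set, so City, OrderID, Qty -> UnitPrice violates BCNF; decompose into {City, OrderID, Qty, UnitPrice} and {Category, City, CustomerID, OrderID, Qty, WarehouseID}.
Within {City, OrderID, Qty, UnitPrice}: {UnitPrice}⁺ ∩ {City, OrderID, Qty, UnitPrice} = {OrderID, UnitPrice}, not the whole set, so UnitPrice -> OrderID violates BCNF; decompose into {OrderID, UnitPrice} and {City, Qty, UnitPrice}.
{OrderID, UnitPrice} has no BCNF violation.
{City, Qty, UnitPrice} has no BCNF violation.
{Category, City, CustomerID, OrderID, Qty, WarehouseID} has no BCNF violation.

{Category, City, CustomerID, OrderID, Qty, WarehouseID}; {City, Qty, UnitPrice}; {OrderID, UnitPrice}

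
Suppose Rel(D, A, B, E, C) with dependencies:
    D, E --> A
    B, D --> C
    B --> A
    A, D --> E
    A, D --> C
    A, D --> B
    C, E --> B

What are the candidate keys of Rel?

Attributes never on any right-hand side: {D} — every candidate key must contain it.
{A, D} is a candidate key since {A, D}⁺ = {A, B, C, D, E} covers every attribute.
{B, D} is a candidate key since {B, D}⁺ = {A, B, C, D, E} covers every attribute.
{D, E} is a candidate key since {D, E}⁺ = {A, B, C, D, E} covers every attribute.
Any other superkey properly contains one of these, so there are no further candidate keys.

{A, D}, {B, D}, {D, E}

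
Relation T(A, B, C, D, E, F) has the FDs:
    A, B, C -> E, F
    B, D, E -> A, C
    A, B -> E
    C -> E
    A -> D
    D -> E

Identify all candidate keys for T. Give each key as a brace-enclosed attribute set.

{A, B}, {B, D}

No FD produces {B}, so it must be in every candidate key.
Closure of {A, B} is {A, B, C, D, E, F}, the whole schema; {A, B} is a candidate key.
Closure of {B, D} is {A, B, C, D, E, F}, the whole schema; {B, D} is a candidate key.
No proper subset of any of these is a key, and no other minimal superkey exists.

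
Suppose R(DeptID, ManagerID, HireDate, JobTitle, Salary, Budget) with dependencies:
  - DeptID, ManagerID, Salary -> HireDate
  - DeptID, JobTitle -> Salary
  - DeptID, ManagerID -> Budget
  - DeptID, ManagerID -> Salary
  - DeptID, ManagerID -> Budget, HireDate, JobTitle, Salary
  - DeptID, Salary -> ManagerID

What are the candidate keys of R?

{DeptID, JobTitle}, {DeptID, ManagerID}, {DeptID, Salary}

{DeptID} never appears on the right of any FD, so every key must include it.
{DeptID, JobTitle} is a candidate key since {DeptID, JobTitle}⁺ = {Budget, DeptID, HireDate, JobTitle, ManagerID, Salary} covers every attribute.
{DeptID, ManagerID} is a candidate key since {DeptID, ManagerID}⁺ = {Budget, DeptID, HireDate, JobTitle, ManagerID, Salary} covers every attribute.
{DeptID, Salary} is a candidate key since {DeptID, Salary}⁺ = {Budget, DeptID, HireDate, JobTitle, ManagerID, Salary} covers every attribute.
No proper subset of any of these is a key, and no other minimal superkey exists.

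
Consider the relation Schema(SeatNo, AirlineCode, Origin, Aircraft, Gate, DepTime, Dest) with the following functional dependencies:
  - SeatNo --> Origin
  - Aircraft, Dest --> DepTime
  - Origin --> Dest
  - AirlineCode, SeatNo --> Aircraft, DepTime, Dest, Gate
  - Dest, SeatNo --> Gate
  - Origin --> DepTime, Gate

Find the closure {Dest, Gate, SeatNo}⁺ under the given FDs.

Start with {Dest, Gate, SeatNo}.
SeatNo --> Origin applies; add {Origin} → now {Dest, Gate, Origin, SeatNo}.
Origin --> DepTime, Gate applies; add {DepTime} → now {DepTime, Dest, Gate, Origin, SeatNo}.
No further FD applies.

{DepTime, Dest, Gate, Origin, SeatNo}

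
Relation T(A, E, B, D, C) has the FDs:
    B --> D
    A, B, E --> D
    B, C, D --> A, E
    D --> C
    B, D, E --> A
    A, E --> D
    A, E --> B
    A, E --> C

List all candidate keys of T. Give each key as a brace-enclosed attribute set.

{A, E}, {B}

{B}⁺ = {A, B, C, D, E} — all of the relation — so {B} is a candidate key.
{A, E}⁺ = {A, B, C, D, E} — all of the relation — so {A, E} is a candidate key.
These are minimal and exhaustive — every other superkey contains one of them.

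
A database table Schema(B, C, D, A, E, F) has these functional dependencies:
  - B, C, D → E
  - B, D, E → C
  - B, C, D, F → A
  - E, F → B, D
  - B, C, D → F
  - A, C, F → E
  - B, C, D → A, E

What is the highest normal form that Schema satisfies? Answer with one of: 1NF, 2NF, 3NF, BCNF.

Candidate keys: {A, C, F}, {B, C, D}, {B, D, E}, {E, F}. Prime attributes: {A, B, C, D, E, F}.
The left-hand side of every FD is a superkey, so BCNF is satisfied.

BCNF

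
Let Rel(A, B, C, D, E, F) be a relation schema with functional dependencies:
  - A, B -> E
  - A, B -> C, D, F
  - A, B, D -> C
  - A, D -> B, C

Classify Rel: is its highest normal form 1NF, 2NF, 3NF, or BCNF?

Candidate keys: {A, B}, {A, D}. Prime attributes: {A, B, D}.
Each dependency's left side is a superkey — BCNF holds.

BCNF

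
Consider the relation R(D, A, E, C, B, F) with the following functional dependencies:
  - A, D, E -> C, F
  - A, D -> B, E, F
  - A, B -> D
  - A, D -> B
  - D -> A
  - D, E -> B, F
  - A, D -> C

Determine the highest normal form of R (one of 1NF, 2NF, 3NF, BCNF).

Candidate keys: {A, B}, {D}. Prime attributes: {A, B, D}.
Each dependency's left side is a superkey — BCNF holds.

BCNF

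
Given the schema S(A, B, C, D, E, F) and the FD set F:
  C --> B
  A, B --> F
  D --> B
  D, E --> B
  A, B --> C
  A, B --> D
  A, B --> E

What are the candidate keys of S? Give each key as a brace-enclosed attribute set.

{A} never appears on the right of any FD, so every key must include it.
{A, B} is a candidate key since {A, B}⁺ = {A, B, C, D, E, F} covers every attribute.
{A, C} is a candidate key since {A, C}⁺ = {A, B, C, D, E, F} covers every attribute.
{A, D} is a candidate key since {A, D}⁺ = {A, B, C, D, E, F} covers every attribute.
Any other superkey properly contains one of these, so there are no further candidate keys.

{A, B}, {A, C}, {A, D}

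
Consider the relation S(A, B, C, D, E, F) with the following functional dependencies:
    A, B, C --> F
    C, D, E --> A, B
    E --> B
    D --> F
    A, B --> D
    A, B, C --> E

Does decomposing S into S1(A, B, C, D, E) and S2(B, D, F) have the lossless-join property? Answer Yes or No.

Yes

S1 ∩ S2 = {B, D}; its closure under F is {B, D, F}.
This includes all of S2, so the common attributes are a superkey of S2 — the join is lossless.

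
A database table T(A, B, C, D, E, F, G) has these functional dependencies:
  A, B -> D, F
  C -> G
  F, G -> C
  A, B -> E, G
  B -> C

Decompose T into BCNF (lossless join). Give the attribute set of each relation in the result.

{A, B, D, E, F}; {B, C}; {C, G}

Candidate key of the original relation: {A, B}.
Within {A, B, C, D, E, F, G}: {C}⁺ ∩ {A, B, C, D, E, F, G} = {C, G}, not the whole set, so C -> G violates BCNF; decompose into {C, G} and {A, B, C, D, E, F}.
{C, G} has no BCNF violation.
Within {A, B, C, D, E, F}: {B}⁺ ∩ {A, B, C, D, E, F} = {B, C}, not the whole set, so B -> C violates BCNF; decompose into {B, C} and {A, B, D, E, F}.
{B, C} has no BCNF violation.
{A, B, D, E, F} has no BCNF violation.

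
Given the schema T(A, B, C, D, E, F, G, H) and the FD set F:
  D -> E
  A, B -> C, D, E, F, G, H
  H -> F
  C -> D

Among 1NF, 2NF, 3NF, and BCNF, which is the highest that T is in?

2NF

Candidate key: {A, B}. Prime attributes: {A, B}.
D -> E: {D}⁺ = {D, E}, which is not all of the attributes, so the left side is not a superkey — BCNF is violated.
Because {E} is non-prime and the left side of D -> E is not a superkey, the relation is not in 3NF.
No proper subset of a key has a non-prime attribute in its closure, so there is no partial dependency; 2NF holds.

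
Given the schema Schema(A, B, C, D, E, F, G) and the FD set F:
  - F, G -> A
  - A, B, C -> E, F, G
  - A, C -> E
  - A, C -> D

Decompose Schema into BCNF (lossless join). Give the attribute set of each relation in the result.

Candidate keys of the original relation: {A, B, C}, {B, C, F, G}.
Within {A, B, C, D, E, F, G}: {F, G}⁺ ∩ {A, B, C, D, E, F, G} = {A, F, G}, not the whole set, so F, G -> A violates BCNF; decompose into {A, F, G} and {B, C, D, E, F, G}.
{A, F, G} has no BCNF violation.
Within {B, C, D, E, F, G}: {C, F, G}⁺ ∩ {B, C, D, E, F, G} = {C, D, E, F, G}, not the whole set, so C, F, G -> D, E violates BCNF; decompose into {C, D, E, F, G} and {B, C, F, G}.
{C, D, E, F, G} has no BCNF violation.
{B, C, F, G} has no BCNF violation.

{A, F, G}; {B, C, F, G}; {C, D, E, F, G}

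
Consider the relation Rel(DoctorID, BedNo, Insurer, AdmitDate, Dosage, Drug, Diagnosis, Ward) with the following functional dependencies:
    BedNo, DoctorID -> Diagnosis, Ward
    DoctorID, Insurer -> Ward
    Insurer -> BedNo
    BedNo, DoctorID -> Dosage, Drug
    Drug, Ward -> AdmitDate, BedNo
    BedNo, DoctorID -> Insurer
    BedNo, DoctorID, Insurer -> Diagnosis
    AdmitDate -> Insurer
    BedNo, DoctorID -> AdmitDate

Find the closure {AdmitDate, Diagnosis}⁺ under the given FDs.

{AdmitDate, BedNo, Diagnosis, Insurer}

Start with {AdmitDate, Diagnosis}.
AdmitDate -> Insurer applies; add {Insurer} → now {AdmitDate, Diagnosis, Insurer}.
Insurer -> BedNo applies; add {BedNo} → now {AdmitDate, BedNo, Diagnosis, Insurer}.
No further FD applies.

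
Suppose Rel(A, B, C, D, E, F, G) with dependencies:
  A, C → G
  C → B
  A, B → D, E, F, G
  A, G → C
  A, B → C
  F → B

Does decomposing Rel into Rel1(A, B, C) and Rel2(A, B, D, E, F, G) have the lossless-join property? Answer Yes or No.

Rel1 ∩ Rel2 = {A, B}; its closure under F is {A, B, C, D, E, F, G}.
This includes all of Rel1, so the common attributes are a superkey of Rel1 — the join is lossless.

Yes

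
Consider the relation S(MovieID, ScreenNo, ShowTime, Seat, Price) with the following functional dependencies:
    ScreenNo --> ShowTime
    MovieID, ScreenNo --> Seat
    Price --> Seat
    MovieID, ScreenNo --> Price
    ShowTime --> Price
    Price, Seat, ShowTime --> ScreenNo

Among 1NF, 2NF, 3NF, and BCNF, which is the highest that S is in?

Candidate keys: {MovieID, ScreenNo}, {MovieID, ShowTime}. Prime attributes: {MovieID, ScreenNo, ShowTime}.
For ScreenNo --> ShowTime we have {ScreenNo}⁺ = {Price, ScreenNo, Seat, ShowTime}; {ScreenNo} is not a superkey, so BCNF fails.
Price --> Seat has non-prime {Seat} on the right and a non-superkey on the left, so 3NF fails.
{ScreenNo} is a proper subset of the key {MovieID, ScreenNo}, and {ScreenNo}⁺ contains the non-prime attributes {Price, Seat} — a partial dependency, so 2NF is violated.

1NF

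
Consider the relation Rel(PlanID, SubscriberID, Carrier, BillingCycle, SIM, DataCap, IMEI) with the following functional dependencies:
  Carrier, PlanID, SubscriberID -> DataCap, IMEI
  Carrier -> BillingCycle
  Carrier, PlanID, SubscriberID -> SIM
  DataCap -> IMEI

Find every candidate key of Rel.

No FD produces {Carrier, PlanID, SubscriberID}, so they must be in every candidate key.
{Carrier, PlanID, SubscriberID} is a candidate key since {Carrier, PlanID, SubscriberID}⁺ = {BillingCycle, Carrier, DataCap, IMEI, PlanID, SIM, SubscriberID} covers every attribute.
No smaller or unrelated set reaches every attribute, so there are no other keys.

{Carrier, PlanID, SubscriberID}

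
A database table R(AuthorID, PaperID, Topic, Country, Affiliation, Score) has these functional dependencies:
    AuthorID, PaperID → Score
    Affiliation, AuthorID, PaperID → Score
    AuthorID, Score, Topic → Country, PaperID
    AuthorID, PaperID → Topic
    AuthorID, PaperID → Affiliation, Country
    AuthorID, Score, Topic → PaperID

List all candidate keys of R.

Attributes never on any right-hand side: {AuthorID} — every candidate key must contain it.
{AuthorID, PaperID} is a candidate key since {AuthorID, PaperID}⁺ = {Affiliation, AuthorID, Country, PaperID, Score, Topic} covers every attribute.
{AuthorID, Score, Topic} is a candidate key since {AuthorID, Score, Topic}⁺ = {Affiliation, AuthorID, Country, PaperID, Score, Topic} covers every attribute.
These are minimal and exhaustive — every other superkey contains one of them.

{AuthorID, PaperID}, {AuthorID, Score, Topic}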